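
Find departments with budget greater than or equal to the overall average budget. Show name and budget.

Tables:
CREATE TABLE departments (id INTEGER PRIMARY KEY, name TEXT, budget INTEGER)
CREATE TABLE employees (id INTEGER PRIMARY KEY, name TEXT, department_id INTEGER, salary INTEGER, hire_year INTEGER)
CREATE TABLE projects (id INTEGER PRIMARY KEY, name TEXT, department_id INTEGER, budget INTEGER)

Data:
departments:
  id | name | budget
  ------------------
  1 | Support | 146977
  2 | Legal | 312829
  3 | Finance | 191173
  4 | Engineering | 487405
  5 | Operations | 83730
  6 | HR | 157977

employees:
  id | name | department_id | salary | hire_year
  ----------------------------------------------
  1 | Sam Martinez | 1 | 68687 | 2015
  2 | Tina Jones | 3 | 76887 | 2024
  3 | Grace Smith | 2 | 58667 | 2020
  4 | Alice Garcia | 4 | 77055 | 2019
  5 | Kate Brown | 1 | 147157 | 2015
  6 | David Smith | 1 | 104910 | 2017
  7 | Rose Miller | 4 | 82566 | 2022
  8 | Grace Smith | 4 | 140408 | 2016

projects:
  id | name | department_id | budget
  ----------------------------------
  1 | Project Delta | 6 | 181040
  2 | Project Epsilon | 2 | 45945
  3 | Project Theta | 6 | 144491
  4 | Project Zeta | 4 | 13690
SELECT name, budget FROM departments WHERE budget >= (SELECT AVG(budget) FROM departments)

Execution result:
name | budget
Legal | 312829
Engineering | 487405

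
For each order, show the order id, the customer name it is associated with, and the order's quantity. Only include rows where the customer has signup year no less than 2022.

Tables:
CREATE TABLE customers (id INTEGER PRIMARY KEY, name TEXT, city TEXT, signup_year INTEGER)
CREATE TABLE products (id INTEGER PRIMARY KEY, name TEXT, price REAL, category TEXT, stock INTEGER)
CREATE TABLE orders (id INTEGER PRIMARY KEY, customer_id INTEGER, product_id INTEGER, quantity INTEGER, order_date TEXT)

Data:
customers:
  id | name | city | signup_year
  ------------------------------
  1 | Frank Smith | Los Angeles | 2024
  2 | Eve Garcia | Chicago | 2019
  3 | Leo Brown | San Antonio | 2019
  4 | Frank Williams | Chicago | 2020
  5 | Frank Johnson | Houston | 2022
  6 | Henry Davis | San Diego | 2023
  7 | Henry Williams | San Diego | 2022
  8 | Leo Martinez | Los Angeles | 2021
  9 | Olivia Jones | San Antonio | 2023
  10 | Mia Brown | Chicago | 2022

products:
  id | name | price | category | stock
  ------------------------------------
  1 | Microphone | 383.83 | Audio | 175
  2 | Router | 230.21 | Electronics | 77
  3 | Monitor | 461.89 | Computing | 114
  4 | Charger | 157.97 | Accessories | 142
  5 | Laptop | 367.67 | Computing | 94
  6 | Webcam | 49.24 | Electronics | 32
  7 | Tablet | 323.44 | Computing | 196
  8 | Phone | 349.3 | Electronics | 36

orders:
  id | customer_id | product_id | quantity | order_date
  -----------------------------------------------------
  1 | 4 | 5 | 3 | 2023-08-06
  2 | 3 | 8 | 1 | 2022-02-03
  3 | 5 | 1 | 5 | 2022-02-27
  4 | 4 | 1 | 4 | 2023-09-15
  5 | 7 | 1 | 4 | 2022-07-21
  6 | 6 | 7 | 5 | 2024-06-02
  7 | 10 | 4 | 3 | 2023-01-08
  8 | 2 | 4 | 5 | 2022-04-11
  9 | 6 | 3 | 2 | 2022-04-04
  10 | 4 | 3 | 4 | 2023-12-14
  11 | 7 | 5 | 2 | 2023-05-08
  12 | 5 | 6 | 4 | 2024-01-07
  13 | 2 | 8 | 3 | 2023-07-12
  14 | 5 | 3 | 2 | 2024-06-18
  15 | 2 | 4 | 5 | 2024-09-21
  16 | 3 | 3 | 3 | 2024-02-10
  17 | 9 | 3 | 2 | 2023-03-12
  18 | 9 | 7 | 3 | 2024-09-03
SELECT c.id, p.name AS customer, c.quantity FROM orders c JOIN customers p ON c.customer_id = p.id WHERE p.signup_year >= 2022

Execution result:
id | customer | quantity
3 | Frank Johnson | 5
5 | Henry Williams | 4
6 | Henry Davis | 5
7 | Mia Brown | 3
9 | Henry Davis | 2
11 | Henry Williams | 2
12 | Frank Johnson | 4
14 | Frank Johnson | 2
17 | Olivia Jones | 2
18 | Olivia Jones | 3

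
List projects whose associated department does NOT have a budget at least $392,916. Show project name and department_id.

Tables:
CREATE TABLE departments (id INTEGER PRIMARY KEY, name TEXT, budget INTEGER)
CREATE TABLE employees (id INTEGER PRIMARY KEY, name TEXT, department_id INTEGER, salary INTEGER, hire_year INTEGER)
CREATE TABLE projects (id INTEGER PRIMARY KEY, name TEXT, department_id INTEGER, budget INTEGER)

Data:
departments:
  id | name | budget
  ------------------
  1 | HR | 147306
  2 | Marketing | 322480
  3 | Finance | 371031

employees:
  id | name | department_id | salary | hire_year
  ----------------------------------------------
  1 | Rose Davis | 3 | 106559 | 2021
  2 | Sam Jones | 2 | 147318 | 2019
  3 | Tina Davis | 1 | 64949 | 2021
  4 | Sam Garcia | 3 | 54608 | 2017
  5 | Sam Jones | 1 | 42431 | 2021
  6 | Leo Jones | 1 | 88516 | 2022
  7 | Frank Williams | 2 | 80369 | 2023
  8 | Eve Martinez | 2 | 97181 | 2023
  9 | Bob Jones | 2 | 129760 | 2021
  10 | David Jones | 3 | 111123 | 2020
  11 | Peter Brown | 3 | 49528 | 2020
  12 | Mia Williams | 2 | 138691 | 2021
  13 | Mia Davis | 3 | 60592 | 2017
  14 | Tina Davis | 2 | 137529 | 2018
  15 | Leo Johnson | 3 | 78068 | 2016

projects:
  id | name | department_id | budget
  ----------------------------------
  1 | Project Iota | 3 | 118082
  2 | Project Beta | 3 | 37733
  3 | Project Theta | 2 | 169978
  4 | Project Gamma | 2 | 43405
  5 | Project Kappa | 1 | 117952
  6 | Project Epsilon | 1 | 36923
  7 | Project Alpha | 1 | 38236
SELECT name, department_id FROM projects WHERE department_id NOT IN (SELECT id FROM departments WHERE budget >= 392916)

Execution result:
name | department_id
Project Iota | 3
Project Beta | 3
Project Theta | 2
Project Gamma | 2
Project Kappa | 1
Project Epsilon | 1
Project Alpha | 1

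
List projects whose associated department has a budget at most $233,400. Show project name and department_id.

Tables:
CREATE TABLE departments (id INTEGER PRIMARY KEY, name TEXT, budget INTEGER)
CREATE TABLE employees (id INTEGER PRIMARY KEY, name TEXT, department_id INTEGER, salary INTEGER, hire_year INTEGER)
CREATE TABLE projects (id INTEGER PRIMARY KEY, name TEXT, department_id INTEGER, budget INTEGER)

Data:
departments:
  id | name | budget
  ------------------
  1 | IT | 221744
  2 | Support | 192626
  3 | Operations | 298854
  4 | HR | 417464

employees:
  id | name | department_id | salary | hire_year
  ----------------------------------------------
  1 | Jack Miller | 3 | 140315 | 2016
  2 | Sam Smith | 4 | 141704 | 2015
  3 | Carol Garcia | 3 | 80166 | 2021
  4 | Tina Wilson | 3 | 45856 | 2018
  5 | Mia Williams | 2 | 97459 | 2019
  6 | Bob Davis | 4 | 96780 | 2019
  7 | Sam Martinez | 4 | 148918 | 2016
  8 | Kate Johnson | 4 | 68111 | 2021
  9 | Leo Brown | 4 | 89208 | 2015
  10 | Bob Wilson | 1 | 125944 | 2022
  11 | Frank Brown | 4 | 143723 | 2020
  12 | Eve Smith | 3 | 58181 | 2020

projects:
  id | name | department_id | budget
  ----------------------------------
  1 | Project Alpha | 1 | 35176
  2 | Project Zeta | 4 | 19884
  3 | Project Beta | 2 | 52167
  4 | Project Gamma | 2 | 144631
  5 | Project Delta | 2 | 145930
SELECT name, department_id FROM projects WHERE department_id IN (SELECT id FROM departments WHERE budget <= 233400)

Execution result:
name | department_id
Project Alpha | 1
Project Beta | 2
Project Gamma | 2
Project Delta | 2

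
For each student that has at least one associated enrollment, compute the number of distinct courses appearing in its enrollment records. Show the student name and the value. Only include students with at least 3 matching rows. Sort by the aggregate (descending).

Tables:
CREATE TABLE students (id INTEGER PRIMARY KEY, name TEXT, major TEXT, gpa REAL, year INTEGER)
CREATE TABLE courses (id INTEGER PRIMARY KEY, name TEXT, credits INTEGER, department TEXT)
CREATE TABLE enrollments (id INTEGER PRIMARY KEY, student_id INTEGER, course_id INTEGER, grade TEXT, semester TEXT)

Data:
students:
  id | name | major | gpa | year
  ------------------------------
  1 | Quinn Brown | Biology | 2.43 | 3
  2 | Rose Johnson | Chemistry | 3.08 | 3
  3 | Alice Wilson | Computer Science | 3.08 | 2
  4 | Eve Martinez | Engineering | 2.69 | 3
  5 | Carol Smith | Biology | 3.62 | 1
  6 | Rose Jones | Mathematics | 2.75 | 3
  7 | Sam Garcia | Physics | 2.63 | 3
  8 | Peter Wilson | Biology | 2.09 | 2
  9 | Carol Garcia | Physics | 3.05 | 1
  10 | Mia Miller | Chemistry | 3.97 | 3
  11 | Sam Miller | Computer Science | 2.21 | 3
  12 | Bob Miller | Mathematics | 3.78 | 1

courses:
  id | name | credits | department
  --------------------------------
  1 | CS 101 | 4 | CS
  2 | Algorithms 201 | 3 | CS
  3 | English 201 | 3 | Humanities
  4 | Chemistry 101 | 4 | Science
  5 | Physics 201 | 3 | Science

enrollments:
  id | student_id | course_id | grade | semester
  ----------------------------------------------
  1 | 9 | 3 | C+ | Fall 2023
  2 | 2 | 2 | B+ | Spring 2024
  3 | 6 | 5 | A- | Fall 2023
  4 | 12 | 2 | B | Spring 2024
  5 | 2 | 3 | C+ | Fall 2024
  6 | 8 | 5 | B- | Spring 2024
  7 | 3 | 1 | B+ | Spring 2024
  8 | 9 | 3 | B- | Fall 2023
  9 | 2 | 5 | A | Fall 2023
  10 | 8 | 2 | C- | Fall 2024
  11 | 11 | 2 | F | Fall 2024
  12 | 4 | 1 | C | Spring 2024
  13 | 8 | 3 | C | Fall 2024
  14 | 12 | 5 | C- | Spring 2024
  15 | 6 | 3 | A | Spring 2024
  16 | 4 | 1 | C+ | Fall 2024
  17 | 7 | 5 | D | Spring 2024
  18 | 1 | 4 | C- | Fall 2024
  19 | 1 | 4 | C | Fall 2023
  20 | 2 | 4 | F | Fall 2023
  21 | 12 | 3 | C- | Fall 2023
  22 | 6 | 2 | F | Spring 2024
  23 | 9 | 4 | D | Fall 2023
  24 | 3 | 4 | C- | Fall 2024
SELECT p.name, COUNT(DISTINCT c.course_id) AS distinct_course_count FROM enrollments c JOIN students p ON c.student_id = p.id GROUP BY p.id, p.name HAVING COUNT(*) >= 3 ORDER BY distinct_course_count DESC

Execution result:
name | distinct_course_count
Rose Johnson | 4
Rose Jones | 3
Peter Wilson | 3
Bob Miller | 3
Carol Garcia | 2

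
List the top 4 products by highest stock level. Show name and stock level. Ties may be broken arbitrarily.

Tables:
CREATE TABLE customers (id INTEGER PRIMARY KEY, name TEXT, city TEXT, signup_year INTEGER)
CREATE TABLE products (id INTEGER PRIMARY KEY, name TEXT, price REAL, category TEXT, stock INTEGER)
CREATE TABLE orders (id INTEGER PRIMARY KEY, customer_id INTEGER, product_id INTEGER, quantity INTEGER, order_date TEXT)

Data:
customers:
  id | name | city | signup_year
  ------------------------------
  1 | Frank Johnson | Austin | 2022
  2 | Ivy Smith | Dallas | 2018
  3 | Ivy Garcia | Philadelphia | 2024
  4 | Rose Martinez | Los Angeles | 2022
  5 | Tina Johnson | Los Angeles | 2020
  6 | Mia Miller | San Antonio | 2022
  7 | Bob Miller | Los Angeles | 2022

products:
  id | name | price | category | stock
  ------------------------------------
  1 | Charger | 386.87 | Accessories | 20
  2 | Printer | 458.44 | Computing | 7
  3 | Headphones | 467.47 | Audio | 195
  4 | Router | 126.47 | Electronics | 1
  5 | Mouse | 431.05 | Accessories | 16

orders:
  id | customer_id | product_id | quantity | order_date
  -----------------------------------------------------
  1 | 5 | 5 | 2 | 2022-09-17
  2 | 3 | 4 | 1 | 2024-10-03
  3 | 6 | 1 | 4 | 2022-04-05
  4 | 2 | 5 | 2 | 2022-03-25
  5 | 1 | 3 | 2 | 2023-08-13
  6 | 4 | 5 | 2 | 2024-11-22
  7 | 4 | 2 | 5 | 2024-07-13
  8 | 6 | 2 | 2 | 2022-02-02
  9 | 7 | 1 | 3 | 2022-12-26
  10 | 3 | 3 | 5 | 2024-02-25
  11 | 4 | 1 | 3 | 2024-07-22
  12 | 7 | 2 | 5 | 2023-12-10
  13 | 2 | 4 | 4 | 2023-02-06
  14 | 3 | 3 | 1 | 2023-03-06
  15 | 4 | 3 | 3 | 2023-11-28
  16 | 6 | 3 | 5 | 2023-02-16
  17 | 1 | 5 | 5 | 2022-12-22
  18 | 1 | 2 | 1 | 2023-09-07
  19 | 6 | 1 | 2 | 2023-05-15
SELECT name, stock FROM products ORDER BY stock DESC LIMIT 4

Execution result:
name | stock
Headphones | 195
Charger | 20
Mouse | 16
Printer | 7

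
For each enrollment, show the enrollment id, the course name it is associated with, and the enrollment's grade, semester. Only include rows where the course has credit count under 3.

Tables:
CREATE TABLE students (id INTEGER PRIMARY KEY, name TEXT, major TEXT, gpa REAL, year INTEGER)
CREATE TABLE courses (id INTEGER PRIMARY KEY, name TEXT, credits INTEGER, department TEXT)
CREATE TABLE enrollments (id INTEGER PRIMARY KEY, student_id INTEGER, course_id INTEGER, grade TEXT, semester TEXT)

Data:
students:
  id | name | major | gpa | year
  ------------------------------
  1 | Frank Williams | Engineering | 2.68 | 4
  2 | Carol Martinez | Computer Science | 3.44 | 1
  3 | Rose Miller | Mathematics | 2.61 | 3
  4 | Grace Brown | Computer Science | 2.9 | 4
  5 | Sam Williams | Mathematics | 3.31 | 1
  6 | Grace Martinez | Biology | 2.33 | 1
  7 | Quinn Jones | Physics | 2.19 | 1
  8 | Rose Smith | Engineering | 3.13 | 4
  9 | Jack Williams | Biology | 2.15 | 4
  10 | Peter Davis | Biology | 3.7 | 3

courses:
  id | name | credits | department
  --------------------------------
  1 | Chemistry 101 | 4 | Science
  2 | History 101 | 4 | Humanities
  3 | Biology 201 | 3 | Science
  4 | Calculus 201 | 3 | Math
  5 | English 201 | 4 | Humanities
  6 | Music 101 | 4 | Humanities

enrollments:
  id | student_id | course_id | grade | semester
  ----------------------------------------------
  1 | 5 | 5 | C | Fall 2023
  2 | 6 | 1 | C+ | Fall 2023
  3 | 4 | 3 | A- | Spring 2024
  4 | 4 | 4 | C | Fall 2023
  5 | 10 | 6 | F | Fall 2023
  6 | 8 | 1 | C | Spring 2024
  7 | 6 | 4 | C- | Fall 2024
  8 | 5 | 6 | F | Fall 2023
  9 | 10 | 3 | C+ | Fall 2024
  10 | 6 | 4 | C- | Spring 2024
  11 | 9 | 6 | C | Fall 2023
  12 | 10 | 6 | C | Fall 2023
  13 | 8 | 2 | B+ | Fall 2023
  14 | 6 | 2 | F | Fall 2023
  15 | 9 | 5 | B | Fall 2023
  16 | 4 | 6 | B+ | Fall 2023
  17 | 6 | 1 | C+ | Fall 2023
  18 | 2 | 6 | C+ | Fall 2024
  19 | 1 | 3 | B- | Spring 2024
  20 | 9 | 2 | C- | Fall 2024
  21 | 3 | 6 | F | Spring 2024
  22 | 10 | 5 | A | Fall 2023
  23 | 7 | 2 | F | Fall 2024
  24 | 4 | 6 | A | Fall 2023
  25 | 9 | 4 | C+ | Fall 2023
SELECT c.id, p.name AS course, c.grade, c.semester FROM enrollments c JOIN courses p ON c.course_id = p.id WHERE p.credits < 3

Execution result:
(no rows)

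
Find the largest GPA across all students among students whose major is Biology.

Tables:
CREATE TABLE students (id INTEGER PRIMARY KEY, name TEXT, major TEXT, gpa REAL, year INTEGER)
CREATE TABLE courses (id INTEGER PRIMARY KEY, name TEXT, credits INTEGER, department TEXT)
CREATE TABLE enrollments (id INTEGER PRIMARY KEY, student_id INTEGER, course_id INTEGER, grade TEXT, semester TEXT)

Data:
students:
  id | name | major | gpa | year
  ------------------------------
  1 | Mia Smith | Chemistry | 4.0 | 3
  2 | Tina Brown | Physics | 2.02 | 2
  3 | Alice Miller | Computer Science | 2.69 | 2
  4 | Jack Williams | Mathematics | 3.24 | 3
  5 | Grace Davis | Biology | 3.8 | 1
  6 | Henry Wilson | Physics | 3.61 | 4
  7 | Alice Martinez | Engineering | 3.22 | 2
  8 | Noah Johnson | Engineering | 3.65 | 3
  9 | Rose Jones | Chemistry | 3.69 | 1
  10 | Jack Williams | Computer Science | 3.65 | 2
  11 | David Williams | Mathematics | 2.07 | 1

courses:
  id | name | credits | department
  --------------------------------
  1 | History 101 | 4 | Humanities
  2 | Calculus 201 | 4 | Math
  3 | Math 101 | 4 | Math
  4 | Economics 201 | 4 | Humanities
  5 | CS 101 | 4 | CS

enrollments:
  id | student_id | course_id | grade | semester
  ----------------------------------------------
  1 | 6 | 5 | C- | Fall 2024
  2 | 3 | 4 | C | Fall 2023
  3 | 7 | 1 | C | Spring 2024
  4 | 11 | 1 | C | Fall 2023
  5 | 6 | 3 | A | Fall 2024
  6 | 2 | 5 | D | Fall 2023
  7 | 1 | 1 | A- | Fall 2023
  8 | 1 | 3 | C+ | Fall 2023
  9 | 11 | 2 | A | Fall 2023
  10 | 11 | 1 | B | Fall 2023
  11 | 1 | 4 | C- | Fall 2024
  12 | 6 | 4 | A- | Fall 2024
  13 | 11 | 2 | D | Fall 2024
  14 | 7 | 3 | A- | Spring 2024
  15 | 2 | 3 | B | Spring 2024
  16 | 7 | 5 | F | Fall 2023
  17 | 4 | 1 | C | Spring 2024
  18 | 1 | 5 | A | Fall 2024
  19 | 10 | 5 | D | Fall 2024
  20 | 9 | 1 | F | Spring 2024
SELECT MAX(gpa) FROM students WHERE major = 'Biology'

Execution result:
3.80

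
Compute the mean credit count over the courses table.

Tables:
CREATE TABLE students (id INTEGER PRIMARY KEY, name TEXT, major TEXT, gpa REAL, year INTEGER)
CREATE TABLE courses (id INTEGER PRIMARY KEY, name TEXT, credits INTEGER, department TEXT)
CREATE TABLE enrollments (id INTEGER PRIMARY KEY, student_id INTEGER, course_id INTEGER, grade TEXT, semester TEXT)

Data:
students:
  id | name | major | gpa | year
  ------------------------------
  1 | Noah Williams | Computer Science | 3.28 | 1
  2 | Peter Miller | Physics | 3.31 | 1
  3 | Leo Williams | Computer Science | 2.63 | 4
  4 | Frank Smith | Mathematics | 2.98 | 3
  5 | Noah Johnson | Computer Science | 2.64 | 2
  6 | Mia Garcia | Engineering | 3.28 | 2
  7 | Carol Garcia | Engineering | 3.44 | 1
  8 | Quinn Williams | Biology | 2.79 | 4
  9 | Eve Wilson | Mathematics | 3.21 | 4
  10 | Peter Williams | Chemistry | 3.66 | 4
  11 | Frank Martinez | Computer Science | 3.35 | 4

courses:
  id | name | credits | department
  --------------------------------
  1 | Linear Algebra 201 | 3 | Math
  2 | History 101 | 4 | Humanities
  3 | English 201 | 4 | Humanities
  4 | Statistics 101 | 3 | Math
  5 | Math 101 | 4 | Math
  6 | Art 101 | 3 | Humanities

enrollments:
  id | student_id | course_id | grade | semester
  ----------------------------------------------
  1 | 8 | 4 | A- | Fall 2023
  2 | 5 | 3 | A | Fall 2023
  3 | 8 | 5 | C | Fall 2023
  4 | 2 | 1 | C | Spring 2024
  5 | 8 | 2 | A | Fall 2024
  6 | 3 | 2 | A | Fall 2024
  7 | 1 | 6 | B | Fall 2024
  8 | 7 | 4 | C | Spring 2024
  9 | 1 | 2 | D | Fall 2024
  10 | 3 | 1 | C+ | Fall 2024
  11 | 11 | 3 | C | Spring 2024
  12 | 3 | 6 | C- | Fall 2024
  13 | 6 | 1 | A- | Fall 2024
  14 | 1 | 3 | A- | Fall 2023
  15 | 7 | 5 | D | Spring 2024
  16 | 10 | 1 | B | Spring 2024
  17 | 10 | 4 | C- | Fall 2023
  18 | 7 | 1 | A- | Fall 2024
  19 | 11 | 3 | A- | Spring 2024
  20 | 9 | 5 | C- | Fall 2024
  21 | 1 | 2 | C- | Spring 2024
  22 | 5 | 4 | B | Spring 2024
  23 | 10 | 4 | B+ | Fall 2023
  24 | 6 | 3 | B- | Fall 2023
SELECT AVG(credits) FROM courses

Execution result:
3.50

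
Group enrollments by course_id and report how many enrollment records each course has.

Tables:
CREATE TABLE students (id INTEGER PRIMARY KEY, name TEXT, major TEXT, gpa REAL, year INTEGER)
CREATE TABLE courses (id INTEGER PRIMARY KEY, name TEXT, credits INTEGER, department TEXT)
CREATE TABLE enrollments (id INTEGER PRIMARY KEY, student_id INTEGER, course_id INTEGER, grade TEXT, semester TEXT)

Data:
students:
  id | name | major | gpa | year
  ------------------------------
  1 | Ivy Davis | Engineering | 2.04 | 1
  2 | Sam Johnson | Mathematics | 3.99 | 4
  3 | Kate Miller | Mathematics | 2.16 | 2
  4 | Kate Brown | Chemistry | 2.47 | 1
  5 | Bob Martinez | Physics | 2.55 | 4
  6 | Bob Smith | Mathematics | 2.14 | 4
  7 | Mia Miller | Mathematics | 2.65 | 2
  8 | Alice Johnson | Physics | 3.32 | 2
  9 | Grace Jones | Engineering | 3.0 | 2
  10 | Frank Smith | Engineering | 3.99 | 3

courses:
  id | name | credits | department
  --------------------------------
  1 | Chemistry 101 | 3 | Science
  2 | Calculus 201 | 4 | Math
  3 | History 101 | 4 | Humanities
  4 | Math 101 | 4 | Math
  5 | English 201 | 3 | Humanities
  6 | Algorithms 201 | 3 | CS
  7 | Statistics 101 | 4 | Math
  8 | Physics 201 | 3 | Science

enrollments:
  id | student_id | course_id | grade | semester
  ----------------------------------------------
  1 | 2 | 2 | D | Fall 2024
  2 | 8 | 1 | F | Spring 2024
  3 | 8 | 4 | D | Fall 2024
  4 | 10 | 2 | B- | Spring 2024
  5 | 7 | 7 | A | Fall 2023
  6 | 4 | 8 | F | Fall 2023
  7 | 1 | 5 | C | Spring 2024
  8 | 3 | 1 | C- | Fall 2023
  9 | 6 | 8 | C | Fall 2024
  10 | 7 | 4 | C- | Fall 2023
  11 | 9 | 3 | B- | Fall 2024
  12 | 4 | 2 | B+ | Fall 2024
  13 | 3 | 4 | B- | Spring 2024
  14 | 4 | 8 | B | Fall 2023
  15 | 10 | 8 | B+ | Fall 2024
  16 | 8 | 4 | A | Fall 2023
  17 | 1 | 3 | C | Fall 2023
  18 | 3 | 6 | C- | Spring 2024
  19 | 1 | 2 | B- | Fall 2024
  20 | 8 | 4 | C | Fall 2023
SELECT course_id, COUNT(*) AS enrollment_count FROM enrollments GROUP BY course_id

Execution result:
course_id | enrollment_count
1 | 2
2 | 4
3 | 2
4 | 5
5 | 1
6 | 1
7 | 1
8 | 4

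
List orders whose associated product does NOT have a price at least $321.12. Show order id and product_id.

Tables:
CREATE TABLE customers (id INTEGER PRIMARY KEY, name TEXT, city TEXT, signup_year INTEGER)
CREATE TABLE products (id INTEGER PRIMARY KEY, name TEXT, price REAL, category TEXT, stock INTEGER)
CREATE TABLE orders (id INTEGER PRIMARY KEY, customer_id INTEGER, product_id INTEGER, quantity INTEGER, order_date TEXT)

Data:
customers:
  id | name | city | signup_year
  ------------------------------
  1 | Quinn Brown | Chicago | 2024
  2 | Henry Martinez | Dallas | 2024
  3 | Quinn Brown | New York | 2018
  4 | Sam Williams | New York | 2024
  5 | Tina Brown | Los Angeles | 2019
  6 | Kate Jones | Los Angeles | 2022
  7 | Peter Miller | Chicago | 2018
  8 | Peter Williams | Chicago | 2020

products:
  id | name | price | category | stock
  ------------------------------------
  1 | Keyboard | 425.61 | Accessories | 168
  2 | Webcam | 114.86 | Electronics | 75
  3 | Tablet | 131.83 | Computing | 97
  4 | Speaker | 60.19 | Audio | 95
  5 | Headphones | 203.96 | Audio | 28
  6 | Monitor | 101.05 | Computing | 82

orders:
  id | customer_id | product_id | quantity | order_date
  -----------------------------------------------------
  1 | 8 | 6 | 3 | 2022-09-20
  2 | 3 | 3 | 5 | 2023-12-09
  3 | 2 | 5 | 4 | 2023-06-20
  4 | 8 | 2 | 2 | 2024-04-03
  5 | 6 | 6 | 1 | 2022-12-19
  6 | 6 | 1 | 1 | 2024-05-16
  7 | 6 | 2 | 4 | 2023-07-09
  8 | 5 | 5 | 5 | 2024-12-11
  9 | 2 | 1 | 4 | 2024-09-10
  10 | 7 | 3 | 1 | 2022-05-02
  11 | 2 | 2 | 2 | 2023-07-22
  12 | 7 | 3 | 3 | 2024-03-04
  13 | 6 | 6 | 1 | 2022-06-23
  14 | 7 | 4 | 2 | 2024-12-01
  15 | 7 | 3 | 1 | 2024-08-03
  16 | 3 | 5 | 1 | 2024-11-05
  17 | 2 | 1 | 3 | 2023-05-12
SELECT id, product_id FROM orders WHERE product_id NOT IN (SELECT id FROM products WHERE price >= 321.12)

Execution result:
id | product_id
1 | 6
2 | 3
3 | 5
4 | 2
5 | 6
7 | 2
8 | 5
10 | 3
11 | 2
12 | 3
13 | 6
14 | 4
15 | 3
16 | 5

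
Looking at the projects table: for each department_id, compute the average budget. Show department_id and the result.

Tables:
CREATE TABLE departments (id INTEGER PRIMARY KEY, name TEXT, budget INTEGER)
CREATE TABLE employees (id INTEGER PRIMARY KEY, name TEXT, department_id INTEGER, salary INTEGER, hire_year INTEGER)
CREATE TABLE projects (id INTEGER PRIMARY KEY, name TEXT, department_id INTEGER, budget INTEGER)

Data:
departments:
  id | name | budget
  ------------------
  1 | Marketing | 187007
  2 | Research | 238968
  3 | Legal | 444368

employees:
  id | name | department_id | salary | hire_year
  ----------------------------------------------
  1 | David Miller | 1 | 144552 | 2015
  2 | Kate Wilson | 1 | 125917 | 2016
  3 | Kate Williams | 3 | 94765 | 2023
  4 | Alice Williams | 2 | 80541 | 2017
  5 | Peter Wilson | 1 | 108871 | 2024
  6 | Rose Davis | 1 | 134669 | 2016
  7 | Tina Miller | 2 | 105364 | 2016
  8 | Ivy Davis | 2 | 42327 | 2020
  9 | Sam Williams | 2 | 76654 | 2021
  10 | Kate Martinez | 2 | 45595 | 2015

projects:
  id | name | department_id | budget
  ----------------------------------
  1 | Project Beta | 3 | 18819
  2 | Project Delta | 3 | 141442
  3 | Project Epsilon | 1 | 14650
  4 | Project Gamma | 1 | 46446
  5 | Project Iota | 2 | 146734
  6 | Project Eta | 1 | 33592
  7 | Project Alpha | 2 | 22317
SELECT department_id, AVG(budget) AS avg_budget FROM projects GROUP BY department_id

Execution result:
department_id | avg_budget
1 | 31562.67
2 | 84525.50
3 | 80130.50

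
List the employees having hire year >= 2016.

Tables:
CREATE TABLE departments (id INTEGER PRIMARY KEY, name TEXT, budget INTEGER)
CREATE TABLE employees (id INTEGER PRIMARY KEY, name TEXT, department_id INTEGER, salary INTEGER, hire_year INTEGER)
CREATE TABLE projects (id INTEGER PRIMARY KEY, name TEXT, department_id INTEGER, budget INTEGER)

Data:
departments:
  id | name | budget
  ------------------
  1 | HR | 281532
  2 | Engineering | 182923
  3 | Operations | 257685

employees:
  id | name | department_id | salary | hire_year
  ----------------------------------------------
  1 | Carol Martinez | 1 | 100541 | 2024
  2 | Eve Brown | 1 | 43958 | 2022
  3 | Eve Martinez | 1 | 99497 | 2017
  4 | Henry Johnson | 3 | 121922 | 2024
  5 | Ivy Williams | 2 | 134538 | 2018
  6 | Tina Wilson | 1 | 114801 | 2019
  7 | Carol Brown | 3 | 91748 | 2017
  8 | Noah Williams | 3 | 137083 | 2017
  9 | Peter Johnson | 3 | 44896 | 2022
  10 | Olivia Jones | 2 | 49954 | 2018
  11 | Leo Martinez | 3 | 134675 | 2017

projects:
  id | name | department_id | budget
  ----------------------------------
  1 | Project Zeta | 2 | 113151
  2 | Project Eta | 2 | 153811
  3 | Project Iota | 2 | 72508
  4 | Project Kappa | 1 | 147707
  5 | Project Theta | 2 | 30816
SELECT name, hire_year FROM employees WHERE hire_year >= 2016

Execution result:
name | hire_year
Carol Martinez | 2024
Eve Brown | 2022
Eve Martinez | 2017
Henry Johnson | 2024
Ivy Williams | 2018
Tina Wilson | 2019
Carol Brown | 2017
Noah Williams | 2017
Peter Johnson | 2022
Olivia Jones | 2018
Leo Martinez | 2017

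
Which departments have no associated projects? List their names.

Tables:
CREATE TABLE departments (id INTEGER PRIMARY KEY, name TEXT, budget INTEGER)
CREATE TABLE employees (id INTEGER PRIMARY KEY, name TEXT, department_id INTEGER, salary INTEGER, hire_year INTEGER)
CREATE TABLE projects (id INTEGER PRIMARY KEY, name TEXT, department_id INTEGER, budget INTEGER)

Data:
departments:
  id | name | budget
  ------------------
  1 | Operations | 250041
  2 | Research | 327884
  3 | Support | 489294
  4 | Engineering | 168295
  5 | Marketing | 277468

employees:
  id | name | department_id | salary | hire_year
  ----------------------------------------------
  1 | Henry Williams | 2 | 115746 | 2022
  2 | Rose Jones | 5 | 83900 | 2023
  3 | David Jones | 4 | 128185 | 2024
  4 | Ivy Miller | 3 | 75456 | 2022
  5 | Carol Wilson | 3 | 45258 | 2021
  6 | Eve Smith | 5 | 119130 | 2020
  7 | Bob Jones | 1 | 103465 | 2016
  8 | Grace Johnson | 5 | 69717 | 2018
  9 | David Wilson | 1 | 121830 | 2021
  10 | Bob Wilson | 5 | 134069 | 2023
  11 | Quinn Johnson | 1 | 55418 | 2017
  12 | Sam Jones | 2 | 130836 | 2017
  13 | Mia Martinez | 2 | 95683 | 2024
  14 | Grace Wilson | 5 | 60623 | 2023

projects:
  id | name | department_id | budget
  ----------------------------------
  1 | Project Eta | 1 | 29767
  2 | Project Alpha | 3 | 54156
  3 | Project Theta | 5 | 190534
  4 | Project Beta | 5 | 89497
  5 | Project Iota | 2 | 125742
SELECT p.name FROM departments p LEFT JOIN projects c ON c.department_id = p.id WHERE c.id IS NULL

Execution result:
Engineering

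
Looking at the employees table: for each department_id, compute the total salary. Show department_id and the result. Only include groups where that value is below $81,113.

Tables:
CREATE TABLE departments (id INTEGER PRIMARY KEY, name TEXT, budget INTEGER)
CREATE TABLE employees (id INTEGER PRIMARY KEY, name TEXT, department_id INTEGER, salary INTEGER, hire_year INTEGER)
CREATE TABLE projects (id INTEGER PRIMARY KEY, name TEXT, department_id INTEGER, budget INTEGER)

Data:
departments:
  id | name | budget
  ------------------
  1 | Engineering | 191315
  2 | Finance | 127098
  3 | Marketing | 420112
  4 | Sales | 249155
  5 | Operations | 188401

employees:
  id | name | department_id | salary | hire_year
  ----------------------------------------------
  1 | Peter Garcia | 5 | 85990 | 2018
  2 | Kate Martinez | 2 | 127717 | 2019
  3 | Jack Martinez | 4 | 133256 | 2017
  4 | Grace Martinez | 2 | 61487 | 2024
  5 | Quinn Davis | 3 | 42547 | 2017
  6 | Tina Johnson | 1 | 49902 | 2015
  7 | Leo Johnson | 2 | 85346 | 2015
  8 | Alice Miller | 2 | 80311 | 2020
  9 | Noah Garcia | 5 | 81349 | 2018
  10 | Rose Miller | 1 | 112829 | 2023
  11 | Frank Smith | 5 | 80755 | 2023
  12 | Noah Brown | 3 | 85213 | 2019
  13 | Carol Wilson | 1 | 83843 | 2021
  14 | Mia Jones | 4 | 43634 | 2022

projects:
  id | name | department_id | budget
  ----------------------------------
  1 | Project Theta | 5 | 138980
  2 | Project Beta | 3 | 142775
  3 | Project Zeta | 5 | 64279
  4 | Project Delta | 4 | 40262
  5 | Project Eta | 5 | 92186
SELECT department_id, SUM(salary) AS sum_salary FROM employees GROUP BY department_id HAVING SUM(salary) < 81113

Execution result:
(no rows)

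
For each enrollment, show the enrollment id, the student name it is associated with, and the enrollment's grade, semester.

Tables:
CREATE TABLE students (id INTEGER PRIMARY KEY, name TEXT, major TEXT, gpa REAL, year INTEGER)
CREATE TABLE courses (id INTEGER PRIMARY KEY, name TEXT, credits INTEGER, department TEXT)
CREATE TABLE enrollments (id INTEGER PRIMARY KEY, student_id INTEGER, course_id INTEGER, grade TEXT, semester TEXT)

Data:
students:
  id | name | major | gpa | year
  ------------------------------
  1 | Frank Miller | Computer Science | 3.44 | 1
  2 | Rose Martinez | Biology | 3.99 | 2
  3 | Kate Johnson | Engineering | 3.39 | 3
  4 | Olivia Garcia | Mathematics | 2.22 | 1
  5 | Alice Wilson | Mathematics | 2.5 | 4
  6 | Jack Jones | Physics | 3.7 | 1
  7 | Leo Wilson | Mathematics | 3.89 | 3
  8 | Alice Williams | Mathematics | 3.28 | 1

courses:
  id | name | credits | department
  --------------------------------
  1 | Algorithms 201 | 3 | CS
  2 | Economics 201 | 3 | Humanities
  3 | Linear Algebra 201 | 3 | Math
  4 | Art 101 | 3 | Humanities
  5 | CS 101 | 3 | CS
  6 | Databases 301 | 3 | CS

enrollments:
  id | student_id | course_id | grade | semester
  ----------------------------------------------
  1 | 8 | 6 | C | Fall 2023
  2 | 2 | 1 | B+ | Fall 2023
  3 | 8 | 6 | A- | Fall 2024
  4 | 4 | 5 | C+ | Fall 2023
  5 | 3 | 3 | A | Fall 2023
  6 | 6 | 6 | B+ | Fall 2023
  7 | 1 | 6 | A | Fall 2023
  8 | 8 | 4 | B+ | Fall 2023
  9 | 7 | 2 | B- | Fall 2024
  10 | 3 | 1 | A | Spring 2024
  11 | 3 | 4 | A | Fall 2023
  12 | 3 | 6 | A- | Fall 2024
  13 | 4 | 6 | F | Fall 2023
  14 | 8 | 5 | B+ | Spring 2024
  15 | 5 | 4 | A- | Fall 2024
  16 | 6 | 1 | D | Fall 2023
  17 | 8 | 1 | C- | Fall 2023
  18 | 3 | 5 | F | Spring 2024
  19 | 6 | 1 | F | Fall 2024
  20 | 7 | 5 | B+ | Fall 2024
SELECT c.id, p.name AS student, c.grade, c.semester FROM enrollments c JOIN students p ON c.student_id = p.id

Execution result:
id | student | grade | semester
1 | Alice Williams | C | Fall 2023
2 | Rose Martinez | B+ | Fall 2023
3 | Alice Williams | A- | Fall 2024
4 | Olivia Garcia | C+ | Fall 2023
5 | Kate Johnson | A | Fall 2023
6 | Jack Jones | B+ | Fall 2023
7 | Frank Miller | A | Fall 2023
8 | Alice Williams | B+ | Fall 2023
9 | Leo Wilson | B- | Fall 2024
10 | Kate Johnson | A | Spring 2024
11 | Kate Johnson | A | Fall 2023
12 | Kate Johnson | A- | Fall 2024
13 | Olivia Garcia | F | Fall 2023
14 | Alice Williams | B+ | Spring 2024
15 | Alice Wilson | A- | Fall 2024
16 | Jack Jones | D | Fall 2023
17 | Alice Williams | C- | Fall 2023
18 | Kate Johnson | F | Spring 2024
19 | Jack Jones | F | Fall 2024
20 | Leo Wilson | B+ | Fall 2024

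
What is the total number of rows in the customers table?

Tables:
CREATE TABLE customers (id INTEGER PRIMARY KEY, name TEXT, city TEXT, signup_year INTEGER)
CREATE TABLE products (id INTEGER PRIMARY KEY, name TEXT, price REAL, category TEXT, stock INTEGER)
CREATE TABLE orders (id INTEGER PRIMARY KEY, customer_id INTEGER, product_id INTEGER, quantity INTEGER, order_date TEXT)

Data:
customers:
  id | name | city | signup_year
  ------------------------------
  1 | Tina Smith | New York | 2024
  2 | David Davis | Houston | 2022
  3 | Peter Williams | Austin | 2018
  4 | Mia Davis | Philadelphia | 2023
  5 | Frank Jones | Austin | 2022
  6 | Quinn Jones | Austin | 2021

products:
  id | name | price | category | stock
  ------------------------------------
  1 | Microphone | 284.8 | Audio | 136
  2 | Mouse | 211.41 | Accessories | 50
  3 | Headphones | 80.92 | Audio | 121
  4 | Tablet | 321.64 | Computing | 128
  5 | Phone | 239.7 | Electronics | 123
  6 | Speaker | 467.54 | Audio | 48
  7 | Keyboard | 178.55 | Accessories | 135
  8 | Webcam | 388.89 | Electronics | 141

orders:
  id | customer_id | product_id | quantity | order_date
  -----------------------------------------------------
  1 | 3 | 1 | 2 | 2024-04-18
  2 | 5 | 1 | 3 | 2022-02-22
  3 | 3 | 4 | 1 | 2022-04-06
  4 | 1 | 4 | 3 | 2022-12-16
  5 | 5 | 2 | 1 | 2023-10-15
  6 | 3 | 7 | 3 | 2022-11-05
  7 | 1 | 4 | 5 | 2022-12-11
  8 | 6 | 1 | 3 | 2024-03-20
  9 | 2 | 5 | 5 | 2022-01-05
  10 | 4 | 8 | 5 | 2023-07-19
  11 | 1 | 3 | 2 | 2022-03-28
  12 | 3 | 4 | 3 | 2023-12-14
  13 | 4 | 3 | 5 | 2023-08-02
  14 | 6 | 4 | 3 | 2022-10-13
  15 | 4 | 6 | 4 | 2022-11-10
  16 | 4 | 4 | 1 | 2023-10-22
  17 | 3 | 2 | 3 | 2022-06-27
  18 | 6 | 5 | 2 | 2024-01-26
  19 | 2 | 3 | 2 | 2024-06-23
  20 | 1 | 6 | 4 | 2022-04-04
SELECT COUNT(*) FROM customers

Execution result:
6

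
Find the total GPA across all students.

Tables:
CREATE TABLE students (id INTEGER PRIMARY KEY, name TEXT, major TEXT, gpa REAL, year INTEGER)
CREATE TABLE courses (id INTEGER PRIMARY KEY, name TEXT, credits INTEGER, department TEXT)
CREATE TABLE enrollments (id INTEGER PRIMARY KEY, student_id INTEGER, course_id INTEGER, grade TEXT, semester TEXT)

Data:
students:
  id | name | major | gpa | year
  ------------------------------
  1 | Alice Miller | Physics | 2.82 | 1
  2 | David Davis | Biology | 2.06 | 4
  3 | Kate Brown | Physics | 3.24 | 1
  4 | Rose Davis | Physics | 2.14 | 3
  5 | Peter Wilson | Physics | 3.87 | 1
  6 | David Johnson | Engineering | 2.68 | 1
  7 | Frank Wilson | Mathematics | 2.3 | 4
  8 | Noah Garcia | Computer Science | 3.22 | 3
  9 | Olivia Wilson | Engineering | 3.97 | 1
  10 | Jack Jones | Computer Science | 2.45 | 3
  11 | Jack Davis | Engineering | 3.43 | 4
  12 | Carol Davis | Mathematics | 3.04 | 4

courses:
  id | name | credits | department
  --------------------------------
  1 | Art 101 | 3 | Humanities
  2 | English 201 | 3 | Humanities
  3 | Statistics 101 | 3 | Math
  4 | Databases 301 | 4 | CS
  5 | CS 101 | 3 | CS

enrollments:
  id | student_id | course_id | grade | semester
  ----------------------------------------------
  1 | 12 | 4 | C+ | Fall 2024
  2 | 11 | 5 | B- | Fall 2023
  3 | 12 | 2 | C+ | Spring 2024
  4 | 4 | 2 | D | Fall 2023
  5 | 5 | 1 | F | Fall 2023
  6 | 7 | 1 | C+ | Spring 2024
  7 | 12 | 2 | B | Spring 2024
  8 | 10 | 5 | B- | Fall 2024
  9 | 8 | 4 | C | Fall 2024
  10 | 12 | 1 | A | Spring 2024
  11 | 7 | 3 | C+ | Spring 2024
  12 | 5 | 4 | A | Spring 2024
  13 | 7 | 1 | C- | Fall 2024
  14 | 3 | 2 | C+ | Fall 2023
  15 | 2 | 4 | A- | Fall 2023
SELECT SUM(gpa) FROM students

Execution result:
35.22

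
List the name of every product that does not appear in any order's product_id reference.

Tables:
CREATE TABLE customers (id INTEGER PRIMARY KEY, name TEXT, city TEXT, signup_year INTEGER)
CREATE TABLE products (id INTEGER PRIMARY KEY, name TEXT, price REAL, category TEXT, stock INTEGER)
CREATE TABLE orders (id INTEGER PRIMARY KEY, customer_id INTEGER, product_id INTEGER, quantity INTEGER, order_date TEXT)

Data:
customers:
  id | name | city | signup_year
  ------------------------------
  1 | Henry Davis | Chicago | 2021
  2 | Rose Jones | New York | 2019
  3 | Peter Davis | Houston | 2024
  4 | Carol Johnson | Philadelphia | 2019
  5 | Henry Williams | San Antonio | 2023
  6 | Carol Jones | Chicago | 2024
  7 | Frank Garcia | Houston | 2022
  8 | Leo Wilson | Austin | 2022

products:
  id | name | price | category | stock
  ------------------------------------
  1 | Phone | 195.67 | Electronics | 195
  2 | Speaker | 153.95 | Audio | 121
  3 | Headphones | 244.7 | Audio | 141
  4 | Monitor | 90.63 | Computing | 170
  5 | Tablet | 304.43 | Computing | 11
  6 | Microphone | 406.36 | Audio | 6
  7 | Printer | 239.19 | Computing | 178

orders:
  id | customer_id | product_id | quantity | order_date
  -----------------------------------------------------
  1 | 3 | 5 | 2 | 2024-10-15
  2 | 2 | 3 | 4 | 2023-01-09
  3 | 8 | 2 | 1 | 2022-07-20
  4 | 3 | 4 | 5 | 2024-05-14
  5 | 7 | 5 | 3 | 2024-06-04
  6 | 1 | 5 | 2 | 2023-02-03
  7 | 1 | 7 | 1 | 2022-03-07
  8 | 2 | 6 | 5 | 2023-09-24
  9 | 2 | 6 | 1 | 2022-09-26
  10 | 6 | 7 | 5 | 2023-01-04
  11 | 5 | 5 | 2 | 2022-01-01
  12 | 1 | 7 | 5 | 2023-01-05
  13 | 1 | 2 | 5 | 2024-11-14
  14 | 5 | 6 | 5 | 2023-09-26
SELECT p.name FROM products p LEFT JOIN orders c ON c.product_id = p.id WHERE c.id IS NULL

Execution result:
Phone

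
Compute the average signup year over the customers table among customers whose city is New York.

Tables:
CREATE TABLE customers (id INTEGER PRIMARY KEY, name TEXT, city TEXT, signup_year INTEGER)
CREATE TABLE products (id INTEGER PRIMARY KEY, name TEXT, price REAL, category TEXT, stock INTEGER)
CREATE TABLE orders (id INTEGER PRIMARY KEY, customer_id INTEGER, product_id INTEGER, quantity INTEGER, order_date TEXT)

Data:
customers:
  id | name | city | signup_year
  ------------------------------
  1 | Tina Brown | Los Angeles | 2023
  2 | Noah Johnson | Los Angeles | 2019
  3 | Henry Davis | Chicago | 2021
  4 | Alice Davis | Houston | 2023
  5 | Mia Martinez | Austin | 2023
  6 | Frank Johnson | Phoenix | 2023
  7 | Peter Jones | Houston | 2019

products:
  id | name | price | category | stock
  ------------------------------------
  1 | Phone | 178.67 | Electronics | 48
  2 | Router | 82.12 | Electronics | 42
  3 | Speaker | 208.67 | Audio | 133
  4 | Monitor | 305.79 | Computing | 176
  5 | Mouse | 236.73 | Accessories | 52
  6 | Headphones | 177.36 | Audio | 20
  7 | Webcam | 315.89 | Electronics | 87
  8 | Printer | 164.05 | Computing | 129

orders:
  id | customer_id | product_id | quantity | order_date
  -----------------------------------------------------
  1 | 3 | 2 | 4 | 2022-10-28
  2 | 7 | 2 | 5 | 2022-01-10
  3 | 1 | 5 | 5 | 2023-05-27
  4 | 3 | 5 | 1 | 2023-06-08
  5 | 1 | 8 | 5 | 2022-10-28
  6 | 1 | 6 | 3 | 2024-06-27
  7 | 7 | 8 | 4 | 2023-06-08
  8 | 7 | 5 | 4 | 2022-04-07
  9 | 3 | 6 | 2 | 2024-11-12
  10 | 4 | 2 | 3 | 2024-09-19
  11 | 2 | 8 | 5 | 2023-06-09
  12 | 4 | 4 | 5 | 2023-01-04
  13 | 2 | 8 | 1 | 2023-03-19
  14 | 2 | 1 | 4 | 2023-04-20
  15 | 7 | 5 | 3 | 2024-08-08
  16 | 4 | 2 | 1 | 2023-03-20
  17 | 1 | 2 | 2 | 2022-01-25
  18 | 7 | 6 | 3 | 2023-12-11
SELECT AVG(signup_year) FROM customers WHERE city = 'New York'

Execution result:
NULL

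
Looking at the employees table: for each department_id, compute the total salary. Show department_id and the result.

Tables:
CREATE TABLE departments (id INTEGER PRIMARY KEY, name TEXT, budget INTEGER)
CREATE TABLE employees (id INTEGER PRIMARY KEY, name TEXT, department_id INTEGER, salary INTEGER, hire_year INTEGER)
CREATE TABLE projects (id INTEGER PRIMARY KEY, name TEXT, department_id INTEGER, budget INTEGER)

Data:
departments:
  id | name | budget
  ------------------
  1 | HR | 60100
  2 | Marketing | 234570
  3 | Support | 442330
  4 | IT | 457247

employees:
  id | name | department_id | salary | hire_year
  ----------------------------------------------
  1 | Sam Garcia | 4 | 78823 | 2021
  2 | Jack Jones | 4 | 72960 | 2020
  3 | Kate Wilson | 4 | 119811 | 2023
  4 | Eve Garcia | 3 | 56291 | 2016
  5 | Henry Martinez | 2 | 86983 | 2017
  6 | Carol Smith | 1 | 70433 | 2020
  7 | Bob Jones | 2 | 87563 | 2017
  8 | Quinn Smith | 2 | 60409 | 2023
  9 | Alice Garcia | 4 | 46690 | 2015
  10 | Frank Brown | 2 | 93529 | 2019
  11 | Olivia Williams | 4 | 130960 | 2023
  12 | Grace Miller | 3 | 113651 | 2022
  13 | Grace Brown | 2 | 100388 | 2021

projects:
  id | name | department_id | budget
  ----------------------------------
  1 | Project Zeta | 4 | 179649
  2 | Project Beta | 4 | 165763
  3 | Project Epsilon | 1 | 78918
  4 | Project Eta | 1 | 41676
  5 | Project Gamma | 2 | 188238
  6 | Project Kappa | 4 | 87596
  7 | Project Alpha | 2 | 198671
SELECT department_id, SUM(salary) AS sum_salary FROM employees GROUP BY department_id

Execution result:
department_id | sum_salary
1 | 70433
2 | 428872
3 | 169942
4 | 449244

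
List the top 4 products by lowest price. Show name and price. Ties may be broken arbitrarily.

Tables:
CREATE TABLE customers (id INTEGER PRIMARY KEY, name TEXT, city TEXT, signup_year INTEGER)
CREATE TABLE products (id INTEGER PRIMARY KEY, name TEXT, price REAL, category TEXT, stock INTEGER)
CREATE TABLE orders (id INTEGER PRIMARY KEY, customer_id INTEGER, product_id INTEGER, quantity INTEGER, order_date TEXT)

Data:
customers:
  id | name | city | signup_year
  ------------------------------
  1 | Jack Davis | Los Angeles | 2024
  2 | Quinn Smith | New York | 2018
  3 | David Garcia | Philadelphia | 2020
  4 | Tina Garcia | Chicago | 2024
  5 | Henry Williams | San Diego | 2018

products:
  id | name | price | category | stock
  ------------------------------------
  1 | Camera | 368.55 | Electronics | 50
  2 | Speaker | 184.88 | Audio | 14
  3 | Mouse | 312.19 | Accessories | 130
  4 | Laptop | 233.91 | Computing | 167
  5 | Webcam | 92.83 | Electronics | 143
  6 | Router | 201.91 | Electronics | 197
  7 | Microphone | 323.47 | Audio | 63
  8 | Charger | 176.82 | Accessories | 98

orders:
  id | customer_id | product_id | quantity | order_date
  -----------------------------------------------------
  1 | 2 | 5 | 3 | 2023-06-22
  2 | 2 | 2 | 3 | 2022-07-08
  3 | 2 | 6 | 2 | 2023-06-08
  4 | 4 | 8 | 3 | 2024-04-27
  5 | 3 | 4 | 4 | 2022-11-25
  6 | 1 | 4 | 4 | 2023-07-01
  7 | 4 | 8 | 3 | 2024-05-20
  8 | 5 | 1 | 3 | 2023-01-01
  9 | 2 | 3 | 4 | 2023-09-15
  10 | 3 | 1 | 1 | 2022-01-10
SELECT name, price FROM products ORDER BY price ASC LIMIT 4

Execution result:
name | price
Webcam | 92.83
Charger | 176.82
Speaker | 184.88
Router | 201.91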